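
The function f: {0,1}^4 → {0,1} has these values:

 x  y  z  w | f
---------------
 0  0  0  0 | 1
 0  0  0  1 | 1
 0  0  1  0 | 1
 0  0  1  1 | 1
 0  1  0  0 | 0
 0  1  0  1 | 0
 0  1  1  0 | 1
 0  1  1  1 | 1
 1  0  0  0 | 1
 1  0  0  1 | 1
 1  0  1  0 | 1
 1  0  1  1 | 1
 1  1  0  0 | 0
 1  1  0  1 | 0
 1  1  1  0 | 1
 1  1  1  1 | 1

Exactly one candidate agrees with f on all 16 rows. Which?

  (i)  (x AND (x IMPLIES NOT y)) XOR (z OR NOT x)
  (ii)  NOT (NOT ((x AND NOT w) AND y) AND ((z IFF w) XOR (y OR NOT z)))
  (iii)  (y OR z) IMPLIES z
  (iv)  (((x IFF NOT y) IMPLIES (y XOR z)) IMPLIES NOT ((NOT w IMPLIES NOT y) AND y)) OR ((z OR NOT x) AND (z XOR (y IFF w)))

iii

(i) disagrees with f on (0,1,0,0) (formula → 1, table → 0); rule it out.
(ii) disagrees with f on (0,0,0,1) (formula → 0, table → 1); rule it out.
(iv) disagrees with f on (0,1,0,0) (formula → 1, table → 0); rule it out.
(iii) is the remaining candidate, and it agrees with f on all 16 inputs.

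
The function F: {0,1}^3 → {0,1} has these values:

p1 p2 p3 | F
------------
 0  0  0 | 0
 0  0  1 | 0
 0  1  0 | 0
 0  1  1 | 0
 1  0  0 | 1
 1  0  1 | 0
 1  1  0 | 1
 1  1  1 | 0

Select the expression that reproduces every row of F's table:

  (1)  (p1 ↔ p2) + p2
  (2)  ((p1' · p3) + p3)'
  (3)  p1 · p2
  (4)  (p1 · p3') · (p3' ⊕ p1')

4

(1): at (0,0,0) it gives 1, but F = 0 — eliminated.
(2): at (0,0,0) it gives 1, but F = 0 — eliminated.
(3): at (1,0,0) it gives 0, but F = 1 — eliminated.
Only (4) survives; checking it on all 8 rows confirms it matches F.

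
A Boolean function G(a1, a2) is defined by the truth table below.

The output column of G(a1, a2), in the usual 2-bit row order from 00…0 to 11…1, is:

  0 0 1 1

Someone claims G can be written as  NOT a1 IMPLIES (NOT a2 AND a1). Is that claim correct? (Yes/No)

Test each input against both G and the formula:
  a1=0, a2=0: formula gives 0, G = 0 ✓
  a1=0, a2=1: formula gives 0, G = 0 ✓
  a1=1, a2=0: formula gives 1, G = 1 ✓
  a1=1, a2=1: formula gives 1, G = 1 ✓
Every row agrees, so the formula is equivalent.

Yes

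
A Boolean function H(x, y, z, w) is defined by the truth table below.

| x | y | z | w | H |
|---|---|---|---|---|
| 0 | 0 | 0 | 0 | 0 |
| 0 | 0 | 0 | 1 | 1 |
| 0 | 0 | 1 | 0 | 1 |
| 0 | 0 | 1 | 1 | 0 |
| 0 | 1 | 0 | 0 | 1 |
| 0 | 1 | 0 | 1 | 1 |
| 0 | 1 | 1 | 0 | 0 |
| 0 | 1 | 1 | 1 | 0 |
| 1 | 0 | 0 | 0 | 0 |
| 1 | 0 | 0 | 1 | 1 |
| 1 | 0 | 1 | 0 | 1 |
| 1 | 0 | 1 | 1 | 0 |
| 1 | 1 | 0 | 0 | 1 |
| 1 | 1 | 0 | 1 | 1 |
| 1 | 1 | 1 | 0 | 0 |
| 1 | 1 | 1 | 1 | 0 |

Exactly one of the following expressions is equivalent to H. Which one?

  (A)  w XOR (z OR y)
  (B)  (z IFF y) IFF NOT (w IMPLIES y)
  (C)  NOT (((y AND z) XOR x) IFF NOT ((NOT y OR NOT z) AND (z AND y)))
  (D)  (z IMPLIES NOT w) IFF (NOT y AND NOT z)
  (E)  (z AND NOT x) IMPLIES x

B

(A): at (0,1,0,1) it gives 0, but H = 1 — eliminated.
(C): at (0,0,0,0) it gives 1, but H = 0 — eliminated.
(D): at (0,0,0,0) it gives 1, but H = 0 — eliminated.
(E): at (0,0,0,0) it gives 1, but H = 0 — eliminated.
That leaves (B). Evaluating it on every row reproduces the table of H exactly.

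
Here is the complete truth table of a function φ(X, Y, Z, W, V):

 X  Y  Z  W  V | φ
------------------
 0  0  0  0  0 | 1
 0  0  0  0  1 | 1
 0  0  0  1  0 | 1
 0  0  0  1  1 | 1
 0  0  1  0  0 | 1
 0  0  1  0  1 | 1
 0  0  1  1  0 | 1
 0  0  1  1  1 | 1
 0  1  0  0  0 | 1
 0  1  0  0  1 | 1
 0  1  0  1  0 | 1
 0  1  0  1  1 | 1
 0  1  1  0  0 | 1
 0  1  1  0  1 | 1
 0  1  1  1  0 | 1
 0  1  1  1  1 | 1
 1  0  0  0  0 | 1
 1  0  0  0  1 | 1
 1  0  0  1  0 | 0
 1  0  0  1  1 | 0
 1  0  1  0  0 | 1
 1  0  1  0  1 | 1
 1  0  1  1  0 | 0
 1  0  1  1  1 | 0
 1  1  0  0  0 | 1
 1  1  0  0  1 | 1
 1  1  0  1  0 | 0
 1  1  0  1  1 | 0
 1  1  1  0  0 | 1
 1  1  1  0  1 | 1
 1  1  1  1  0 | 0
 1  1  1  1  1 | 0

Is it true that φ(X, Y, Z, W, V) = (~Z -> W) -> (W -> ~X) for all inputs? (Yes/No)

Evaluate (~Z -> W) -> (W -> ~X) on each row and compare to φ:
  X=0, Y=0, Z=0, W=0, V=0: formula gives 1, φ = 1 ✓
  X=0, Y=0, Z=0, W=0, V=1: formula gives 1, φ = 1 ✓
  X=0, Y=0, Z=0, W=1, V=0: formula gives 1, φ = 1 ✓
  X=0, Y=0, Z=0, W=1, V=1: formula gives 1, φ = 1 ✓
  …and likewise for the remaining 28 rows.
All 32 rows match — the expression computes φ exactly.

Yes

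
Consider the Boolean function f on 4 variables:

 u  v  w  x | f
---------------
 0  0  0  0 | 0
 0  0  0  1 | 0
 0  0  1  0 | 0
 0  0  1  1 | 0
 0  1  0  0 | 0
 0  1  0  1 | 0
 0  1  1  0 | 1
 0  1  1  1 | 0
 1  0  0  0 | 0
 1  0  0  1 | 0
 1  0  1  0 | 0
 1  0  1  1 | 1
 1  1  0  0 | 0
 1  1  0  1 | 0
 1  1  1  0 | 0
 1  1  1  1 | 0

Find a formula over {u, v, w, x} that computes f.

f(u, v, w, x) = (((not u and v) and w) and not x) or (((u and not v) and w) and x)

Collect the rows where f=1 — (0,1,1,0), (1,0,1,1) — and write one minterm per row: ¬u·v·w·¬x, u·¬v·w·x. Their union (logical OR) reproduces the table exactly.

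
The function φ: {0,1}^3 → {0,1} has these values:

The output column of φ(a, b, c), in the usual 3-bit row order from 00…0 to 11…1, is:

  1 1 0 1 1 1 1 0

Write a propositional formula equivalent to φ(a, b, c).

φ(a, b, c) = ~(((~a & b) & ~c) | ((a & b) & c))

The 0-rows are (0,1,0), (1,1,1). Take each as a conjunction (¬a·b·¬c, a·b·c), form their disjunction, and complement — that gives a formula that is 1 everywhere φ is.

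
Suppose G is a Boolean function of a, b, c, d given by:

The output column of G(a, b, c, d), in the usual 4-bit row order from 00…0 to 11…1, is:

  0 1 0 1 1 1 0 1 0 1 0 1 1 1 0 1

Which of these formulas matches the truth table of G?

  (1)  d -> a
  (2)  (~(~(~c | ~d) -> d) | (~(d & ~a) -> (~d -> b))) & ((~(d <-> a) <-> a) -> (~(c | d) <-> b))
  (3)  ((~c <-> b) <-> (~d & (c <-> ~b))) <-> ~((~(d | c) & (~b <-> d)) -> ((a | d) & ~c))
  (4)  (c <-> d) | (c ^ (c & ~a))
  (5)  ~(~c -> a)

2

(1): at (0,0,0,0) it gives 1, but G = 0 — eliminated.
(3): at (0,0,0,1) it gives 0, but G = 1 — eliminated.
(4): at (0,0,0,0) it gives 1, but G = 0 — eliminated.
(5): at (0,0,0,0) it gives 1, but G = 0 — eliminated.
Only (2) survives; checking it on all 16 rows confirms it matches G.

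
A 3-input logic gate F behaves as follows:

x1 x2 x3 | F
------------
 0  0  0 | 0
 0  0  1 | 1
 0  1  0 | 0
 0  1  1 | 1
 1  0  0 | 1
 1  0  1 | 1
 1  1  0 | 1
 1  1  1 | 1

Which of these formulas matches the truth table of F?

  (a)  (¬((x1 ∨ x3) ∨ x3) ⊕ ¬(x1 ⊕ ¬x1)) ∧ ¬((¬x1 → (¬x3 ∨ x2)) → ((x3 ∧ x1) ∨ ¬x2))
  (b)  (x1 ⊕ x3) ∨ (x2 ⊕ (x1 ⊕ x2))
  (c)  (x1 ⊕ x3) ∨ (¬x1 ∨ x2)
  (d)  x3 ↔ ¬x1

(a) fails at (0,0,1): the formula yields 0, F is 1.
(c) fails at (0,0,0): the formula yields 1, F is 0.
(d) fails at (1,0,1): the formula yields 0, F is 1.
That leaves (b). Evaluating it on every row reproduces the table of F exactly.

b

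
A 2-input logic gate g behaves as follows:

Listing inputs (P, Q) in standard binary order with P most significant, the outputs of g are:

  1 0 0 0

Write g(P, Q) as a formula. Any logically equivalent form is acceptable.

The output is 1 only when every input is 0 — NOR of all inputs.

g(P, Q) = NOT (P OR Q)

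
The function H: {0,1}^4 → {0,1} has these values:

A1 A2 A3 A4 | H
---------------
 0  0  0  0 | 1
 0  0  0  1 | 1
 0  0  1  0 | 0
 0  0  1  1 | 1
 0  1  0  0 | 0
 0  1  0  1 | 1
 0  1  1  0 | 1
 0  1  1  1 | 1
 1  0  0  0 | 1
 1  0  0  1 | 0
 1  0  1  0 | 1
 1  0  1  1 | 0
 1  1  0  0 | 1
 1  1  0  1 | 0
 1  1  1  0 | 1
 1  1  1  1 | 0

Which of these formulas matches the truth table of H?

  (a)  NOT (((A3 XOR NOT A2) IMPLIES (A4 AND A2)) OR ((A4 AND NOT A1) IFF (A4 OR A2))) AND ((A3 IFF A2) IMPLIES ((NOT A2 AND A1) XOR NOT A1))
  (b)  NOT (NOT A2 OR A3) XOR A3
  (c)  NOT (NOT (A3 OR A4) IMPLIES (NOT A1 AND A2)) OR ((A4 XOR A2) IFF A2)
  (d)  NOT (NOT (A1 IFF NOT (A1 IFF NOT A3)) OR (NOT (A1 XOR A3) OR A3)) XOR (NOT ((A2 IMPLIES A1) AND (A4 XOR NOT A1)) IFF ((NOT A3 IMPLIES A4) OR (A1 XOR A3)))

(a) disagrees with H on (0,0,0,0) (formula → 0, table → 1); rule it out.
(b) disagrees with H on (0,0,0,0) (formula → 0, table → 1); rule it out.
(c) disagrees with H on (0,0,0,1) (formula → 0, table → 1); rule it out.
That leaves (d). Evaluating it on every row reproduces the table of H exactly.

d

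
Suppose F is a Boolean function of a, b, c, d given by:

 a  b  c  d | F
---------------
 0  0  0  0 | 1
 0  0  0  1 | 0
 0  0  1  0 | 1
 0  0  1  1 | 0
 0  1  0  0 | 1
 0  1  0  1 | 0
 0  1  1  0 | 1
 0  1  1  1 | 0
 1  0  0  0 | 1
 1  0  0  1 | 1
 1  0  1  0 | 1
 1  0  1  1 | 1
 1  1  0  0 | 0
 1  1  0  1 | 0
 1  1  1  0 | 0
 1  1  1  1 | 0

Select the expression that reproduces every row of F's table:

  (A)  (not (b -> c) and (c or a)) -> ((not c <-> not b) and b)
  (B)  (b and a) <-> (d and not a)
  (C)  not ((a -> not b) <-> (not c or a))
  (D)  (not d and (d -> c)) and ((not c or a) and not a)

B

(A) disagrees with F on (0,0,0,1) (formula → 1, table → 0); rule it out.
(C) disagrees with F on (0,0,0,0) (formula → 0, table → 1); rule it out.
(D) disagrees with F on (0,0,1,0) (formula → 0, table → 1); rule it out.
That leaves (B). Evaluating it on every row reproduces the table of F exactly.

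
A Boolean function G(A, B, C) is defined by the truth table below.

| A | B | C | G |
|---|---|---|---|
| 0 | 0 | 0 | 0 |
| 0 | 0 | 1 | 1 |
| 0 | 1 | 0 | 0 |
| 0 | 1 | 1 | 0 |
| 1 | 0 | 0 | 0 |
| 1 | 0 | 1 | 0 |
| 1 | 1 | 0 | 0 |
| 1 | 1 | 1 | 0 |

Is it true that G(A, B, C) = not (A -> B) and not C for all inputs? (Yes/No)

No

Evaluate not (A -> B) and not C on each row and compare to G:
  A=0, B=0, C=0: formula gives 0, G = 0 ✓
  A=0, B=0, C=1: formula gives 0, but G = 1 ✗
A single disagreement suffices: at (0,0,1) they differ, so the formula does not compute G.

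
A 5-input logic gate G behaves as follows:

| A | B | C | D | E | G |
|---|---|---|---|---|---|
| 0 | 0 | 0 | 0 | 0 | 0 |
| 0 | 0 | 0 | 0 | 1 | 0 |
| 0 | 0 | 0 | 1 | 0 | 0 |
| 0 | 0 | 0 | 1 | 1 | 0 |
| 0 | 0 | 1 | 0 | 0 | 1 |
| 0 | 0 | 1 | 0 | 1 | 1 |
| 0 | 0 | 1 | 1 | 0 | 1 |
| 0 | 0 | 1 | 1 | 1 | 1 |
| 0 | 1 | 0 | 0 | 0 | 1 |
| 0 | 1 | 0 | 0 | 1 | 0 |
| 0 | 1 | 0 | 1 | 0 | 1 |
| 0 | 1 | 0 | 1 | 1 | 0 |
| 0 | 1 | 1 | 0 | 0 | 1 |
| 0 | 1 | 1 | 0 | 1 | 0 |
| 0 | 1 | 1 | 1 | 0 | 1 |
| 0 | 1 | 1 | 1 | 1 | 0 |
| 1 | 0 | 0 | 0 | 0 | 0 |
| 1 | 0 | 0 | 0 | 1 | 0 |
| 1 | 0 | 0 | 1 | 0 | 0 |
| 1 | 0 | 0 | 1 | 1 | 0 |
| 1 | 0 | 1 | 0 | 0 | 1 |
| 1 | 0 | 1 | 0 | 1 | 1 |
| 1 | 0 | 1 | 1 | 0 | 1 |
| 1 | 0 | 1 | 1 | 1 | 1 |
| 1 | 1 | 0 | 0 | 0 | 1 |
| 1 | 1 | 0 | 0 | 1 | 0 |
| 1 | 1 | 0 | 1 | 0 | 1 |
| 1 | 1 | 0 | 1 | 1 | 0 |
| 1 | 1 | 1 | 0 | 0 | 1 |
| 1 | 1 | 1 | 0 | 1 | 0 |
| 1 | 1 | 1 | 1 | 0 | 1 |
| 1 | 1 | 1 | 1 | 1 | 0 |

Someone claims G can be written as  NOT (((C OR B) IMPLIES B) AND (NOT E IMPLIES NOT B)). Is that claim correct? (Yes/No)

Check the formula against G row by row:
  A=0, B=0, C=0, D=0, E=0: formula gives 0, G = 0 ✓
  A=0, B=0, C=0, D=0, E=1: formula gives 0, G = 0 ✓
  A=0, B=0, C=0, D=1, E=0: formula gives 0, G = 0 ✓
  A=0, B=0, C=0, D=1, E=1: formula gives 0, G = 0 ✓
  … (the remaining 28 rows also agree.)
All 32 rows match — the expression computes G exactly.

Yes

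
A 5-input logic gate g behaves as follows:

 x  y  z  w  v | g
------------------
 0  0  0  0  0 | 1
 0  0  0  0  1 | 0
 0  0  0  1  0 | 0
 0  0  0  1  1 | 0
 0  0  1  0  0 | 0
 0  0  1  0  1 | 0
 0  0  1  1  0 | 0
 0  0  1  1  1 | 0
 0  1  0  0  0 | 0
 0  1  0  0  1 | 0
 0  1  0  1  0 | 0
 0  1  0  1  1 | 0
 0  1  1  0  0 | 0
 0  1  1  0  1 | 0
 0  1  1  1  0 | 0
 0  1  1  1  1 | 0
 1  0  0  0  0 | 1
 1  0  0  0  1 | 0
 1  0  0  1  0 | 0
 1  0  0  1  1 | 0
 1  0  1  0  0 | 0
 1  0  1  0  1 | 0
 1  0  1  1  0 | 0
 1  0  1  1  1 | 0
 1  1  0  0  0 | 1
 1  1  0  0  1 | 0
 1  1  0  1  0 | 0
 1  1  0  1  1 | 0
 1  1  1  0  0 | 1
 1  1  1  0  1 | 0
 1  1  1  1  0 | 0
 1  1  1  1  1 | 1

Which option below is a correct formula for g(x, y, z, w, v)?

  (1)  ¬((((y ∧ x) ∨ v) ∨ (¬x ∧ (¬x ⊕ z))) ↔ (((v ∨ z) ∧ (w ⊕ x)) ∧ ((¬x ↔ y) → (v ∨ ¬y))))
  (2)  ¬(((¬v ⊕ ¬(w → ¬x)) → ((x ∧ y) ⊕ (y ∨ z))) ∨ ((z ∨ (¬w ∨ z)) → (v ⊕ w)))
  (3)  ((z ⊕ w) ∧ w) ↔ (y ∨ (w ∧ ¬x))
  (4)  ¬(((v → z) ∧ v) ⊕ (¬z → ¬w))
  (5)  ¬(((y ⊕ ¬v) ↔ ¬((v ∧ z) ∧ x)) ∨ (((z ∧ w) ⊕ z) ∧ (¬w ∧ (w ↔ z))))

2

(1) disagrees with g on (0,0,0,0,1) (formula → 1, table → 0); rule it out.
(3) disagrees with g on (0,0,0,0,1) (formula → 1, table → 0); rule it out.
(4) disagrees with g on (0,0,0,0,0) (formula → 0, table → 1); rule it out.
(5) disagrees with g on (0,0,0,0,0) (formula → 0, table → 1); rule it out.
That leaves (2). Evaluating it on every row reproduces the table of g exactly.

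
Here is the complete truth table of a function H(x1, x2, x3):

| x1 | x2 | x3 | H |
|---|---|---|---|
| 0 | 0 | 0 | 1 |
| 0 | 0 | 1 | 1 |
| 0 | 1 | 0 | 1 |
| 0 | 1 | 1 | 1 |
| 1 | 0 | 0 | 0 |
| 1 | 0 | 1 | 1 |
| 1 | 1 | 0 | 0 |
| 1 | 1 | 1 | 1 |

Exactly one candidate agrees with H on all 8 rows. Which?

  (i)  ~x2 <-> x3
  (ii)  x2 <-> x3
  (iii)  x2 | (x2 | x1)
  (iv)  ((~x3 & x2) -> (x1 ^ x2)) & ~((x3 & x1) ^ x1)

(i) fails at (0,0,0): the formula yields 0, H is 1.
(ii) fails at (0,0,1): the formula yields 0, H is 1.
(iii) fails at (0,0,0): the formula yields 0, H is 1.
That leaves (iv). Evaluating it on every row reproduces the table of H exactly.

iv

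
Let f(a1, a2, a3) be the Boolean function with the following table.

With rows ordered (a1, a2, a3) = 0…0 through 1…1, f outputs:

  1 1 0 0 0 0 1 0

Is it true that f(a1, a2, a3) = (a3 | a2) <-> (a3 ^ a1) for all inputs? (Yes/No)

No

Evaluate (a3 | a2) <-> (a3 ^ a1) on each row and compare to f:
  a1=0, a2=0, a3=0: formula gives 1, f = 1 ✓
  a1=0, a2=0, a3=1: formula gives 1, f = 1 ✓
  a1=0, a2=1, a3=0: formula gives 0, f = 0 ✓
  a1=0, a2=1, a3=1: formula gives 1, but f = 0 ✗
Row (0,1,1) is a counterexample, so the formula is not equivalent to f.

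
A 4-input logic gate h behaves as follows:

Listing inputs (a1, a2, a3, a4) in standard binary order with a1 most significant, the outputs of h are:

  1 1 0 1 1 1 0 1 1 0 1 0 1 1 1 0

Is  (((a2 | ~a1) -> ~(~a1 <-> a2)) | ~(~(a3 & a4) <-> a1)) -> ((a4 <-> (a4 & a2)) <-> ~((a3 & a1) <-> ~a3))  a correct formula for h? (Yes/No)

Check the formula against h row by row:
  a1=0, a2=0, a3=0, a4=0: formula gives 1, h = 1 ✓
  a1=0, a2=0, a3=0, a4=1: formula gives 0, but h = 1 ✗
A single disagreement suffices: at (0,0,0,1) they differ, so the formula does not compute h.

No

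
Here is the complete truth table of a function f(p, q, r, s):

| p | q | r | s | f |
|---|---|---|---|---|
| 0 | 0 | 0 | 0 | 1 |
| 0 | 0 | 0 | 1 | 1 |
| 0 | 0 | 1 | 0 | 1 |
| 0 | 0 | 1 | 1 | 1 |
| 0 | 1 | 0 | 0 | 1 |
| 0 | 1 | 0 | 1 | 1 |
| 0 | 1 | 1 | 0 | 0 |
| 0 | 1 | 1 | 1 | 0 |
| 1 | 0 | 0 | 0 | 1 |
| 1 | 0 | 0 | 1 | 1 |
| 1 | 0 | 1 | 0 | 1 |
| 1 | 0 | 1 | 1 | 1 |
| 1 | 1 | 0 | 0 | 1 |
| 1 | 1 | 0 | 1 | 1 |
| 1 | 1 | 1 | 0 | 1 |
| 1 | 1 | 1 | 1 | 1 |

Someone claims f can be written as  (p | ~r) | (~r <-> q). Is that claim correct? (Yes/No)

Yes

Test each input against both f and the formula:
  p=0, q=0, r=0, s=0: formula gives 1, f = 1 ✓
  p=0, q=0, r=0, s=1: formula gives 1, f = 1 ✓
  p=0, q=0, r=1, s=0: formula gives 1, f = 1 ✓
  p=0, q=0, r=1, s=1: formula gives 1, f = 1 ✓
  … (the remaining 12 rows also agree.)
Every row agrees, so the formula is equivalent.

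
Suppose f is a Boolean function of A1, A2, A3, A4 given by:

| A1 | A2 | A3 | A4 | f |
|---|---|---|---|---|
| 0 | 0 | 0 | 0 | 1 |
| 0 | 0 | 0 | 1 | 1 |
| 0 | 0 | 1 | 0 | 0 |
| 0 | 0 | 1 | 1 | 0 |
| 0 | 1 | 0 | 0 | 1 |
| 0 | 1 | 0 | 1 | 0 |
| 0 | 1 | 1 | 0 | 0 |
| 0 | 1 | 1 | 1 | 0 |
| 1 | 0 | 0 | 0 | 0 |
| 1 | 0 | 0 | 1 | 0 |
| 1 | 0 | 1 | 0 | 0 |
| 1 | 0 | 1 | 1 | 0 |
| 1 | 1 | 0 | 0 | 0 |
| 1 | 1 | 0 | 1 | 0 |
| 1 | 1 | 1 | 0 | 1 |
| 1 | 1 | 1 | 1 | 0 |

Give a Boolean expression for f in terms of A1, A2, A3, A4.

f(A1, A2, A3, A4) = (((((¬A1 ∧ ¬A2) ∧ ¬A3) ∧ ¬A4) ∨ (((¬A1 ∧ ¬A2) ∧ ¬A3) ∧ A4)) ∨ (((¬A1 ∧ A2) ∧ ¬A3) ∧ ¬A4)) ∨ (((A1 ∧ A2) ∧ A3) ∧ ¬A4)

The 1-rows are (0,0,0,0), (0,0,0,1), (0,1,0,0), (1,1,1,0). Each contributes one minterm — ¬A1·¬A2·¬A3·¬A4; ¬A1·¬A2·¬A3·A4; ¬A1·A2·¬A3·¬A4; A1·A2·A3·¬A4 — and their disjunction is a sum-of-products form of f.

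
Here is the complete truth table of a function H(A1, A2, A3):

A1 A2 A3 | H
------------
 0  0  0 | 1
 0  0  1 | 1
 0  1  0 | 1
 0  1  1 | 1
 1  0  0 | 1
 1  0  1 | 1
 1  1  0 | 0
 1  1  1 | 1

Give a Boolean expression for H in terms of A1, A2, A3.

H(A1, A2, A3) = ¬((A1 ∧ A2) ∧ ¬A3)

H is 0 on exactly one input, (1,1,0), whose minterm is A1·A2·¬A3. So H is the negation of that single conjunction.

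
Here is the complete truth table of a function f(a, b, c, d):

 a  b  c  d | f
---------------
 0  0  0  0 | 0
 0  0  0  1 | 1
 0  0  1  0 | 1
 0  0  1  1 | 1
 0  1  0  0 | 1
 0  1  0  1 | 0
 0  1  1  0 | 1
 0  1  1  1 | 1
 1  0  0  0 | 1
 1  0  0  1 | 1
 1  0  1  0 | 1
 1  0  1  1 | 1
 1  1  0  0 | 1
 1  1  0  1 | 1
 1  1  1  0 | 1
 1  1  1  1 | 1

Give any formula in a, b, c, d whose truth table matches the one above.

f is 0 on only 2 rows — (0,0,0,0), (0,1,0,1). Writing each as a minterm (¬a·¬b·¬c·¬d, ¬a·b·¬c·d) and OR-ing them characterizes exactly where f=0, so f is the negation of that disjunction.

f(a, b, c, d) = not ((((not a and not b) and not c) and not d) or (((not a and b) and not c) and d))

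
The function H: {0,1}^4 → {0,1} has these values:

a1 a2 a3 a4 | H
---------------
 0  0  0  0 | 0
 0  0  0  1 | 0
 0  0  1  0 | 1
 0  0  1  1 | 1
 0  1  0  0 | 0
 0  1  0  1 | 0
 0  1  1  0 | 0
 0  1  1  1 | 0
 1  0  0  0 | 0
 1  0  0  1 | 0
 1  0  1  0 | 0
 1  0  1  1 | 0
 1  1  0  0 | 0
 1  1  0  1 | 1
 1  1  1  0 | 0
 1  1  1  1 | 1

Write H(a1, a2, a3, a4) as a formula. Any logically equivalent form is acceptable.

H(a1, a2, a3, a4) = (((((NOT a1 AND NOT a2) AND a3) AND NOT a4) OR (((NOT a1 AND NOT a2) AND a3) AND a4)) OR (((a1 AND a2) AND NOT a3) AND a4)) OR (((a1 AND a2) AND a3) AND a4)

H=1 on 4 inputs: (0,0,1,0), (0,0,1,1), (1,1,0,1), (1,1,1,1). Reading each as a conjunction of literals (¬a1·¬a2·a3·¬a4, ¬a1·¬a2·a3·a4, a1·a2·¬a3·a4, a1·a2·a3·a4) and taking the OR gives the canonical DNF.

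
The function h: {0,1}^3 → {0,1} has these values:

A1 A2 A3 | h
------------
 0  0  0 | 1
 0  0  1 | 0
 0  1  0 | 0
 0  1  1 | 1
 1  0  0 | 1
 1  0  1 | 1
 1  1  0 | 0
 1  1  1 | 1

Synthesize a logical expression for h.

h is 0 on only 3 rows — (0,0,1), (0,1,0), (1,1,0). Writing each as a minterm (¬A1·¬A2·A3, ¬A1·A2·¬A3, A1·A2·¬A3) and OR-ing them characterizes exactly where h=0, so h is the negation of that disjunction.

h(A1, A2, A3) = ((((A1' · A2') · A3) + ((A1' · A2) · A3')) + ((A1 · A2) · A3'))'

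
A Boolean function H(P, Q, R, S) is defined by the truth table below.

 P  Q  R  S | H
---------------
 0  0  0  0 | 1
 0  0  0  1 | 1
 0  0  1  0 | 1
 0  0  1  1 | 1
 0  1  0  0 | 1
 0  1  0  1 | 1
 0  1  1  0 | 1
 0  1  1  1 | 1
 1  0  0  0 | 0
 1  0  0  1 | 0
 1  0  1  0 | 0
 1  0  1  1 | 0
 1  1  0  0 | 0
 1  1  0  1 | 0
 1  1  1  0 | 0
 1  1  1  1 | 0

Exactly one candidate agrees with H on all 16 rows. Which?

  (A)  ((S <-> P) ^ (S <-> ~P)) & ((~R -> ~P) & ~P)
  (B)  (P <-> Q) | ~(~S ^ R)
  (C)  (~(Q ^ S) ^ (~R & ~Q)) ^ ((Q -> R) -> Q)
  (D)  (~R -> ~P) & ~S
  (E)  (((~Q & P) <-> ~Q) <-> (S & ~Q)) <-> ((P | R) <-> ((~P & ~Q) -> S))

(B) fails at (0,1,0,0): the formula yields 0, H is 1.
(C) fails at (0,0,0,0): the formula yields 0, H is 1.
(D) fails at (0,0,0,1): the formula yields 0, H is 1.
(E) fails at (0,0,1,0): the formula yields 0, H is 1.
(A) is the remaining candidate, and it agrees with H on all 16 inputs.

A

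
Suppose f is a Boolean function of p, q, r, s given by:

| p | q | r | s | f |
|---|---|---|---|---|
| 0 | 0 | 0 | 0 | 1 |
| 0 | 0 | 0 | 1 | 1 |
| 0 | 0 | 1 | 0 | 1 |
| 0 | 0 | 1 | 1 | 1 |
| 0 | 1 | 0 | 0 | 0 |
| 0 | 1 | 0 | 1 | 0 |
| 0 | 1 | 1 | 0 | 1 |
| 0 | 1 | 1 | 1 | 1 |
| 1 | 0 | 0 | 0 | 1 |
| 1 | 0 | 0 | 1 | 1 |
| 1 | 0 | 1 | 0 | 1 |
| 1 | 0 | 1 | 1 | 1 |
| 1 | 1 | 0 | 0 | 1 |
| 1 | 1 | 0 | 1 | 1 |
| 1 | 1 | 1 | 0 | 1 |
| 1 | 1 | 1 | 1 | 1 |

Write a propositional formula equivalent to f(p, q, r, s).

There are just 2 zero rows: (0,1,0,0), (0,1,0,1). Their minterms are ¬p·q·¬r·¬s, ¬p·q·¬r·s; the OR of those covers precisely the 0-outputs, and negating it yields f.

f(p, q, r, s) = ((((p' · q) · r') · s') + (((p' · q) · r') · s))'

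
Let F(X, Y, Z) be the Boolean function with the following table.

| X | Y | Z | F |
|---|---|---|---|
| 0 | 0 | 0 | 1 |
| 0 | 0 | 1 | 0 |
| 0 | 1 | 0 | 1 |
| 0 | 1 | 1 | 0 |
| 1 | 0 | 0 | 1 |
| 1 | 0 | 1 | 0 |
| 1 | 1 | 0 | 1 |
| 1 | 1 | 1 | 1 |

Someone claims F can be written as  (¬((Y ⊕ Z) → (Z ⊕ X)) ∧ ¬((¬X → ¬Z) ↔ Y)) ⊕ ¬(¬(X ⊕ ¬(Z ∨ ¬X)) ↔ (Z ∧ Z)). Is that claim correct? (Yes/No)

Yes

Test each input against both F and the formula:
  X=0, Y=0, Z=0: formula gives 1, F = 1 ✓
  X=0, Y=0, Z=1: formula gives 0, F = 0 ✓
  X=0, Y=1, Z=0: formula gives 1, F = 1 ✓
  X=0, Y=1, Z=1: formula gives 0, F = 0 ✓
  X=1, Y=0, Z=0: formula gives 1, F = 1 ✓
  …and likewise for the remaining 3 rows.
No disagreement on any input; they are logically equivalent.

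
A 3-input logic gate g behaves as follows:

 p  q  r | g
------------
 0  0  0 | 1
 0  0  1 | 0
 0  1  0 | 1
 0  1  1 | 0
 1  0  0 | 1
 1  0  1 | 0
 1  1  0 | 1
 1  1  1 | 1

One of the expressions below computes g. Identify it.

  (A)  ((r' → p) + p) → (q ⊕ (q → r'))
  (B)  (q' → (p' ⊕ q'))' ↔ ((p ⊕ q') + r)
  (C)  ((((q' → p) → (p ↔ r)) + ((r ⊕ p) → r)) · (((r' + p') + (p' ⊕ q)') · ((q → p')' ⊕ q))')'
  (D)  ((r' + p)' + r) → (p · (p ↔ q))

(A) fails at (0,0,1): the formula yields 1, g is 0.
(B) fails at (0,0,1): the formula yields 1, g is 0.
(C) fails at (0,0,0): the formula yields 0, g is 1.
(D) is the remaining candidate, and it agrees with g on all 8 inputs.

D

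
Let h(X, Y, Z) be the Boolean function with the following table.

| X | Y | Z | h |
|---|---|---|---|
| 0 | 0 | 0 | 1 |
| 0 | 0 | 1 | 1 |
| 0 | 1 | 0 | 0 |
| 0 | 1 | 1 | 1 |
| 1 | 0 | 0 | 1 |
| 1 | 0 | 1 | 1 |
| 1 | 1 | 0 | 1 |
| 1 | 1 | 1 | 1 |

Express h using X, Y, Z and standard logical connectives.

h is 0 on exactly one input, (0,1,0), whose minterm is ¬X·Y·¬Z. So h is the negation of that single conjunction.

h(X, Y, Z) = ((X' · Y) · Z')'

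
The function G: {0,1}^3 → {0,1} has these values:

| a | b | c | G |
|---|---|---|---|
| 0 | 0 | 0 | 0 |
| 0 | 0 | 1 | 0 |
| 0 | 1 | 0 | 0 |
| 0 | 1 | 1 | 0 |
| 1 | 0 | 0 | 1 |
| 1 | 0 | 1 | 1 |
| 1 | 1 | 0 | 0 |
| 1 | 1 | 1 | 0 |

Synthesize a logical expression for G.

G(a, b, c) = ((a and not b) and not c) or ((a and not b) and c)

G=1 on 2 inputs: (1,0,0), (1,0,1). Reading each as a conjunction of literals (a·¬b·¬c, a·¬b·c) and taking the OR gives the canonical DNF.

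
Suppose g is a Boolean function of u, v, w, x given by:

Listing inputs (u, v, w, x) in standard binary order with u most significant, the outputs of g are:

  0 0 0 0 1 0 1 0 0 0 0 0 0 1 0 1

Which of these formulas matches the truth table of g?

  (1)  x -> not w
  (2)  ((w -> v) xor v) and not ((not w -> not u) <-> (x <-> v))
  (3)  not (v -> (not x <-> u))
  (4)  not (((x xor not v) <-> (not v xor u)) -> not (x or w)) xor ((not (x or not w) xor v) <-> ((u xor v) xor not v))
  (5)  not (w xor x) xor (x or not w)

(1) disagrees with g on (0,0,0,0) (formula → 1, table → 0); rule it out.
(2) disagrees with g on (0,0,0,1) (formula → 1, table → 0); rule it out.
(4) disagrees with g on (0,1,0,1) (formula → 1, table → 0); rule it out.
(5) disagrees with g on (0,0,0,1) (formula → 1, table → 0); rule it out.
That leaves (3). Evaluating it on every row reproduces the table of g exactly.

3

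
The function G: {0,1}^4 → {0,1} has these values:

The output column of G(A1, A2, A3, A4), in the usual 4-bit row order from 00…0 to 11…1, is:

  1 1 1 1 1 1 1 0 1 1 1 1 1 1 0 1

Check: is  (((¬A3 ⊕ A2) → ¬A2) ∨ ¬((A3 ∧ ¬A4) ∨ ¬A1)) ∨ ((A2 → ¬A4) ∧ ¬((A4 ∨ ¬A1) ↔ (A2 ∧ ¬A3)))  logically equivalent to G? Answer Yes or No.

Test each input against both G and the formula:
  A1=0, A2=0, A3=0, A4=0: formula gives 1, G = 1 ✓
  A1=0, A2=0, A3=0, A4=1: formula gives 1, G = 1 ✓
  A1=0, A2=0, A3=1, A4=0: formula gives 1, G = 1 ✓
  A1=0, A2=0, A3=1, A4=1: formula gives 1, G = 1 ✓
  …and likewise for the remaining 12 rows.
Every row agrees, so the formula is equivalent.

Yes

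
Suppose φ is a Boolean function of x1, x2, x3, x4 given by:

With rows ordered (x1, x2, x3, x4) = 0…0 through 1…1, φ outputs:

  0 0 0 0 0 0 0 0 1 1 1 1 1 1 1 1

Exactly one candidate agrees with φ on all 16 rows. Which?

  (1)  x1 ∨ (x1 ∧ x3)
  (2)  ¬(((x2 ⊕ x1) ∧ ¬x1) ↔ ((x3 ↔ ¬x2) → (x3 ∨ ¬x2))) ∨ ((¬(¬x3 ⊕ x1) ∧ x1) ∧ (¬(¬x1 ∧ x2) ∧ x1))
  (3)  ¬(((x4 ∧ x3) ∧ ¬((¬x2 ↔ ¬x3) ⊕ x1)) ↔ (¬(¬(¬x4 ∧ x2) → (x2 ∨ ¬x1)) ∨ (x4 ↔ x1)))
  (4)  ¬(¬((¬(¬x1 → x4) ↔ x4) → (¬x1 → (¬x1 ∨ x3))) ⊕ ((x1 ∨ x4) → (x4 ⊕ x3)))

(2): at (0,0,0,0) it gives 1, but φ = 0 — eliminated.
(3): at (0,0,0,0) it gives 1, but φ = 0 — eliminated.
(4): at (0,0,1,1) it gives 1, but φ = 0 — eliminated.
That leaves (1). Evaluating it on every row reproduces the table of φ exactly.

1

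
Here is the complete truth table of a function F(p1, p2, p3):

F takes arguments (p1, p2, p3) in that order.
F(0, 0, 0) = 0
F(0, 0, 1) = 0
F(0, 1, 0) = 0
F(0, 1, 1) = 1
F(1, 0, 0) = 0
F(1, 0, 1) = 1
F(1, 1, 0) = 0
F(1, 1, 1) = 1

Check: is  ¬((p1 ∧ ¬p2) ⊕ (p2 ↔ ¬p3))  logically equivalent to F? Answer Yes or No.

Evaluate ¬((p1 ∧ ¬p2) ⊕ (p2 ↔ ¬p3)) on each row and compare to F:
  p1=0, p2=0, p3=0: formula gives 1, but F = 0 ✗
A single disagreement suffices: at (0,0,0) they differ, so the formula does not compute F.

No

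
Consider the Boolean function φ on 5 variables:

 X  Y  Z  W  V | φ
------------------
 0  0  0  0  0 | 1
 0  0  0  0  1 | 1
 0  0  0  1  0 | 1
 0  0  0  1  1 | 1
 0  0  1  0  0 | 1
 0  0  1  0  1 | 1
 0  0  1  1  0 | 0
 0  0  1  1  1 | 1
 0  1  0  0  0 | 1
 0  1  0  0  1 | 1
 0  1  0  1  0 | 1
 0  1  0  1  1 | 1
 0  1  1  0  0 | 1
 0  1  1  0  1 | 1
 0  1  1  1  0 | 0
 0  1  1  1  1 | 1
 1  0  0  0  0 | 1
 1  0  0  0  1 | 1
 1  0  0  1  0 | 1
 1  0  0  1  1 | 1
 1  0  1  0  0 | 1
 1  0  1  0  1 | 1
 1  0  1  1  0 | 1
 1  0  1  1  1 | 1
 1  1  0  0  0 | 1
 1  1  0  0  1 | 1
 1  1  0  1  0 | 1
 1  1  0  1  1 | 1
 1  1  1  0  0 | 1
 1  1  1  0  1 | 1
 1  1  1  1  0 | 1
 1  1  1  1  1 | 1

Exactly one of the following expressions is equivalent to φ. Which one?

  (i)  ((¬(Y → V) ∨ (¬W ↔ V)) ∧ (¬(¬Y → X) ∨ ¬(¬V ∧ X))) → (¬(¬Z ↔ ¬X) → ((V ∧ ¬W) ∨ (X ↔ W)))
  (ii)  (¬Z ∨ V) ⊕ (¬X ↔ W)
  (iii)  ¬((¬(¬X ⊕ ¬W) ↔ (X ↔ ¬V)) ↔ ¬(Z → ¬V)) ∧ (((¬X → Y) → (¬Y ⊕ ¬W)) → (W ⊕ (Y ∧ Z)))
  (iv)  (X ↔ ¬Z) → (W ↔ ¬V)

i

(ii) disagrees with φ on (0,0,0,1,0) (formula → 0, table → 1); rule it out.
(iii) disagrees with φ on (0,0,0,0,0) (formula → 0, table → 1); rule it out.
(iv) disagrees with φ on (0,0,1,0,0) (formula → 0, table → 1); rule it out.
Only (i) survives; checking it on all 32 rows confirms it matches φ.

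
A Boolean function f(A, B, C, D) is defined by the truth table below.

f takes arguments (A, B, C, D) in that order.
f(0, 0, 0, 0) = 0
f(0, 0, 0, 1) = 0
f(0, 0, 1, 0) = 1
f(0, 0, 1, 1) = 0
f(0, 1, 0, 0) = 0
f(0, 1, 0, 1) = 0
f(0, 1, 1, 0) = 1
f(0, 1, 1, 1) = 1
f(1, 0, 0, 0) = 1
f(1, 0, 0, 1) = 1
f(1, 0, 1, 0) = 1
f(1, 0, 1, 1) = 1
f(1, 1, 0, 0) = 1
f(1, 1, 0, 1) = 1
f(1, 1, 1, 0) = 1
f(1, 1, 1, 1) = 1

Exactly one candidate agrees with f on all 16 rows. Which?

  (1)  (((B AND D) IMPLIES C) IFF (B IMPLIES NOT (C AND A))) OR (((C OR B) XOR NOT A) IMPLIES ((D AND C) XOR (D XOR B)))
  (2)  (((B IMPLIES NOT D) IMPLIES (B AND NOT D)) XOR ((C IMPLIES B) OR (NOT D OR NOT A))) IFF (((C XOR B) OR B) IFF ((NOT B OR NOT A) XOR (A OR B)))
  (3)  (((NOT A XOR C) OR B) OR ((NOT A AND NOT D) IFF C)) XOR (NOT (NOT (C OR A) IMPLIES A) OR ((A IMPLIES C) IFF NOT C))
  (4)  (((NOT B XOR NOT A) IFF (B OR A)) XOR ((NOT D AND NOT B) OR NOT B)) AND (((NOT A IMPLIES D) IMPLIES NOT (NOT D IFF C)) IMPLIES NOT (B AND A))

(1) disagrees with f on (0,0,0,0) (formula → 1, table → 0); rule it out.
(2) disagrees with f on (0,0,1,1) (formula → 1, table → 0); rule it out.
(4) disagrees with f on (0,0,1,0) (formula → 0, table → 1); rule it out.
(3) is the remaining candidate, and it agrees with f on all 16 inputs.

3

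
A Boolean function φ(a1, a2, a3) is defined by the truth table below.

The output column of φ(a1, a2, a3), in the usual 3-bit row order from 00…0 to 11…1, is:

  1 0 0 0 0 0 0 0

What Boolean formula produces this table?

φ(a1, a2, a3) = NOT ((a1 OR a2) OR a3)

The output is 1 only when every input is 0 — NOR of all inputs.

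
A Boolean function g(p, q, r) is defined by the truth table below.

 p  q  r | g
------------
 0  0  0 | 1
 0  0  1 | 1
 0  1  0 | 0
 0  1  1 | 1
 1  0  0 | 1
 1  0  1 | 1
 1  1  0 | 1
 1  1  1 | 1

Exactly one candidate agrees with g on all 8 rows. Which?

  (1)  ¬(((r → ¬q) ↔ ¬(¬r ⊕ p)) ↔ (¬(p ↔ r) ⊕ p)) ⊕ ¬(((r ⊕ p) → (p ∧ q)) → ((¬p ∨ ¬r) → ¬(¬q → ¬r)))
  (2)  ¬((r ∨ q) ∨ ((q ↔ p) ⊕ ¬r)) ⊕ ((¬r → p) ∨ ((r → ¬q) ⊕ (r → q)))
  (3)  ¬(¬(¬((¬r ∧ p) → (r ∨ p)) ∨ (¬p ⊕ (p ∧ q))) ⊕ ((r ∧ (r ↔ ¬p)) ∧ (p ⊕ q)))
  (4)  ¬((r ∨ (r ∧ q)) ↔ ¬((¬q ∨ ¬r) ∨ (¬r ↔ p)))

2

(1): at (0,0,1) it gives 0, but g = 1 — eliminated.
(3): at (0,1,0) it gives 1, but g = 0 — eliminated.
(4): at (0,0,0) it gives 0, but g = 1 — eliminated.
Only (2) survives; checking it on all 8 rows confirms it matches g.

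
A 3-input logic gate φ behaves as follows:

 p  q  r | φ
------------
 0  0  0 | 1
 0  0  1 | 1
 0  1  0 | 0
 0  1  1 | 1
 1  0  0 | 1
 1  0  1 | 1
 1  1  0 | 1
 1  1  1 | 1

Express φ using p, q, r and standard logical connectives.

Only row (0,1,0) gives 0. So φ is 1 everywhere except there — the complement of the minterm ¬p·q·¬r.

φ(p, q, r) = NOT ((NOT p AND q) AND NOT r)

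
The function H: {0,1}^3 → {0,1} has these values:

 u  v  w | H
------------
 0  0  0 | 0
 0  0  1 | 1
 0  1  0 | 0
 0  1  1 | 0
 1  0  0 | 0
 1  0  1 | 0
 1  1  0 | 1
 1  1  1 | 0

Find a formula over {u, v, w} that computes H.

Collect the rows where H=1 — (0,0,1), (1,1,0) — and write one minterm per row: ¬u·¬v·w, u·v·¬w. Their union (logical OR) reproduces the table exactly.

H(u, v, w) = ((u' · v') · w) + ((u · v) · w')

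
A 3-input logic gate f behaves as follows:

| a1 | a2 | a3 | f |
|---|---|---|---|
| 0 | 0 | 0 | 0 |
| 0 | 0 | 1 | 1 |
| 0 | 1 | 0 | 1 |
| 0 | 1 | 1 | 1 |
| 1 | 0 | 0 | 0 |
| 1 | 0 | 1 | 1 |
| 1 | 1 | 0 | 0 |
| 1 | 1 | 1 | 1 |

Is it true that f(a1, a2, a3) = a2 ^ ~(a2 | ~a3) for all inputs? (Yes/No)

No

Evaluate a2 ^ ~(a2 | ~a3) on each row and compare to f:
  a1=0, a2=0, a3=0: formula gives 0, f = 0 ✓
  a1=0, a2=0, a3=1: formula gives 1, f = 1 ✓
  a1=0, a2=1, a3=0: formula gives 1, f = 1 ✓
  a1=0, a2=1, a3=1: formula gives 1, f = 1 ✓
  a1=1, a2=0, a3=0: formula gives 0, f = 0 ✓
  …
  a1=1, a2=1, a3=0: formula gives 1, but f = 0 ✗
Since they disagree at (1,1,0), the expression is not a correct formula for f.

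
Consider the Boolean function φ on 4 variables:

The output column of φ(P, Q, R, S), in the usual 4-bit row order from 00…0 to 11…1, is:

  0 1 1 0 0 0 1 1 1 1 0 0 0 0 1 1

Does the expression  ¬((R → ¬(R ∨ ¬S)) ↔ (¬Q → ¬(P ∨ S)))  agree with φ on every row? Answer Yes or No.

Evaluate ¬((R → ¬(R ∨ ¬S)) ↔ (¬Q → ¬(P ∨ S))) on each row and compare to φ:
  P=0, Q=0, R=0, S=0: formula gives 0, φ = 0 ✓
  P=0, Q=0, R=0, S=1: formula gives 1, φ = 1 ✓
  P=0, Q=0, R=1, S=0: formula gives 1, φ = 1 ✓
  P=0, Q=0, R=1, S=1: formula gives 0, φ = 0 ✓
  … (the remaining 12 rows also agree.)
All 16 rows match — the expression computes φ exactly.

Yes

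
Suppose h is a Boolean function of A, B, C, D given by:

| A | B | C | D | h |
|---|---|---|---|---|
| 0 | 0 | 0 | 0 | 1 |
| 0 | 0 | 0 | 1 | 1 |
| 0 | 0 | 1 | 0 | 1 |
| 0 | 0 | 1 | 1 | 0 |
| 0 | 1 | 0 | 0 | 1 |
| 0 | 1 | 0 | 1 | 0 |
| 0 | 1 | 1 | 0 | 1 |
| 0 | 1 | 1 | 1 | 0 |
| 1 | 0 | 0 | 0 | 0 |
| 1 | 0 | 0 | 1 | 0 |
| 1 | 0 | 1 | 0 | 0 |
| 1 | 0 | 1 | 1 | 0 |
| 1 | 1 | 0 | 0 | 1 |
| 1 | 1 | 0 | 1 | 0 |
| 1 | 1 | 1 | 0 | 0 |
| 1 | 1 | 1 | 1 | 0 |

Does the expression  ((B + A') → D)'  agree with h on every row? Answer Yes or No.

No

Check the formula against h row by row:
  A=0, B=0, C=0, D=0: formula gives 1, h = 1 ✓
  A=0, B=0, C=0, D=1: formula gives 0, but h = 1 ✗
Since they disagree at (0,0,0,1), the expression is not a correct formula for h.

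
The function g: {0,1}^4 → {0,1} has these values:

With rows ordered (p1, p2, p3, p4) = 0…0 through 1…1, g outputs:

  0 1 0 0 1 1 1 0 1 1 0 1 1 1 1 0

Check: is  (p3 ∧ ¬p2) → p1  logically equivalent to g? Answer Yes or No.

No

Test each input against both g and the formula:
  p1=0, p2=0, p3=0, p4=0: formula gives 1, but g = 0 ✗
Since they disagree at (0,0,0,0), the expression is not a correct formula for g.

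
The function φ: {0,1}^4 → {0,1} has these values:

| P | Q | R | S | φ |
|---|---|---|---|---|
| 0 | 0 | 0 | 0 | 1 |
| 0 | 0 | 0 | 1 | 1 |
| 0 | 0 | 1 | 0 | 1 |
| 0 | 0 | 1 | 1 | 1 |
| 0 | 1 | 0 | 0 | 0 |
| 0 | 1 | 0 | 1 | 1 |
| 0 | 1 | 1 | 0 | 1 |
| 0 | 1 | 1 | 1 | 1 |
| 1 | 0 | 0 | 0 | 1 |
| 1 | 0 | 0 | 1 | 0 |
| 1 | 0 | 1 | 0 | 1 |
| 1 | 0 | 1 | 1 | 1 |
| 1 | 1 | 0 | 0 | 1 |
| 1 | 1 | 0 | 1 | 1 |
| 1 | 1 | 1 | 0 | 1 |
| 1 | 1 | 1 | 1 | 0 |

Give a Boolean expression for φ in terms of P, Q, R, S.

φ(P, Q, R, S) = (((((P' · Q) · R') · S') + (((P · Q') · R') · S)) + (((P · Q) · R) · S))'

The 0-rows are (0,1,0,0), (1,0,0,1), (1,1,1,1). Take each as a conjunction (¬P·Q·¬R·¬S, P·¬Q·¬R·S, P·Q·R·S), form their disjunction, and complement — that gives a formula that is 1 everywhere φ is.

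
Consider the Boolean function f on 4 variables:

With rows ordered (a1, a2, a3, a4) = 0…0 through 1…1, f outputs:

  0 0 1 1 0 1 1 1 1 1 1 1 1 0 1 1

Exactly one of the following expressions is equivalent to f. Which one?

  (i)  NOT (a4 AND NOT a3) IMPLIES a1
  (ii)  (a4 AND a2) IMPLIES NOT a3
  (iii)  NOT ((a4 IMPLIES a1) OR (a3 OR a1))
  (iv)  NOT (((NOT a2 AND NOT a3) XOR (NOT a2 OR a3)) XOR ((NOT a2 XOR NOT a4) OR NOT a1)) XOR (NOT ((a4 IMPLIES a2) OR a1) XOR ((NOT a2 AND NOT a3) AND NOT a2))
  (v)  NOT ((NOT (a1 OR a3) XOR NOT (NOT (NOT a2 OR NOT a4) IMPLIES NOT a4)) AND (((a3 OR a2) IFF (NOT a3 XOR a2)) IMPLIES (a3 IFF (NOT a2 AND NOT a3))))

(i) disagrees with f on (0,0,0,1) (formula → 1, table → 0); rule it out.
(ii) disagrees with f on (0,0,0,0) (formula → 1, table → 0); rule it out.
(iii) disagrees with f on (0,0,0,1) (formula → 1, table → 0); rule it out.
(iv) disagrees with f on (0,0,0,0) (formula → 1, table → 0); rule it out.
(v) is the remaining candidate, and it agrees with f on all 16 inputs.

v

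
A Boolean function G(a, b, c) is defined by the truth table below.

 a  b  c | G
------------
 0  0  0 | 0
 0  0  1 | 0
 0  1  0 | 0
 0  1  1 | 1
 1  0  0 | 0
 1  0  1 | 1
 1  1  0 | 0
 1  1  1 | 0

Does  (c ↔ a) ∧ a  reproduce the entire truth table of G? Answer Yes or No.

No

Test each input against both G and the formula:
  a=0, b=0, c=0: formula gives 0, G = 0 ✓
  a=0, b=0, c=1: formula gives 0, G = 0 ✓
  a=0, b=1, c=0: formula gives 0, G = 0 ✓
  a=0, b=1, c=1: formula gives 0, but G = 1 ✗
Since they disagree at (0,1,1), the expression is not a correct formula for G.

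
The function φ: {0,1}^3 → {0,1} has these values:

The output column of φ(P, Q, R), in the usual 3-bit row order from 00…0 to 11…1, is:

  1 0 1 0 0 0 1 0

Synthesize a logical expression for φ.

φ(P, Q, R) = (((¬P ∧ ¬Q) ∧ ¬R) ∨ ((¬P ∧ Q) ∧ ¬R)) ∨ ((P ∧ Q) ∧ ¬R)

Collect the rows where φ=1 — (0,0,0), (0,1,0), (1,1,0) — and write one minterm per row: ¬P·¬Q·¬R, ¬P·Q·¬R, P·Q·¬R. Their union (logical OR) reproduces the table exactly.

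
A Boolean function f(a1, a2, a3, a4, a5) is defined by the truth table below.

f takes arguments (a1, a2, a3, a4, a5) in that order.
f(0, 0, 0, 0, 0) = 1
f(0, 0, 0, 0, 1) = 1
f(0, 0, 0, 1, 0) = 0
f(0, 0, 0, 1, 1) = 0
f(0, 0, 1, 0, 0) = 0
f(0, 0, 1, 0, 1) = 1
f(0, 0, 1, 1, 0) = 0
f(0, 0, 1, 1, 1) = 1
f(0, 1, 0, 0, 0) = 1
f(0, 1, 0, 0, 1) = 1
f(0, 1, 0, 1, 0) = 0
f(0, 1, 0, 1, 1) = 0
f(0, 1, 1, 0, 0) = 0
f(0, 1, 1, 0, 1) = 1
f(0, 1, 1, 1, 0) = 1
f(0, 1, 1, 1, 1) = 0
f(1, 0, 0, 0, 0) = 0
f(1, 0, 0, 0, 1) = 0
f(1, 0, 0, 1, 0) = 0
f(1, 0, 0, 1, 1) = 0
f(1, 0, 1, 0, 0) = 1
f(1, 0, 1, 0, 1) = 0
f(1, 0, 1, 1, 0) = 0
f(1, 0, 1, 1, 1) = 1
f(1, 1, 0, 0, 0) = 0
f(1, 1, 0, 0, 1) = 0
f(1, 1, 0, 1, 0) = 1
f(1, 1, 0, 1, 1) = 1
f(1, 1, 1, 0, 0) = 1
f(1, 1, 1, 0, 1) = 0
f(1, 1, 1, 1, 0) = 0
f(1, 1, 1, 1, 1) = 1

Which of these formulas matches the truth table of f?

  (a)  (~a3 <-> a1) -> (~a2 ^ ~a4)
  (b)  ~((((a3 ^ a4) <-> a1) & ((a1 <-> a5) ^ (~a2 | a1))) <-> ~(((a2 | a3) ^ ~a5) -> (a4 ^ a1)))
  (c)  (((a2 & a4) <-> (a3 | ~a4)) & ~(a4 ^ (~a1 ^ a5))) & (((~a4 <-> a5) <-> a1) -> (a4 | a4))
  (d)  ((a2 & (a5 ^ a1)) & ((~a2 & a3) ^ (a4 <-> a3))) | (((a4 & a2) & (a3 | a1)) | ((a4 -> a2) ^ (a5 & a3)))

b

(a) disagrees with f on (0,0,0,1,0) (formula → 1, table → 0); rule it out.
(c) disagrees with f on (0,0,0,0,0) (formula → 0, table → 1); rule it out.
(d) disagrees with f on (0,0,1,0,0) (formula → 1, table → 0); rule it out.
Only (b) survives; checking it on all 32 rows confirms it matches f.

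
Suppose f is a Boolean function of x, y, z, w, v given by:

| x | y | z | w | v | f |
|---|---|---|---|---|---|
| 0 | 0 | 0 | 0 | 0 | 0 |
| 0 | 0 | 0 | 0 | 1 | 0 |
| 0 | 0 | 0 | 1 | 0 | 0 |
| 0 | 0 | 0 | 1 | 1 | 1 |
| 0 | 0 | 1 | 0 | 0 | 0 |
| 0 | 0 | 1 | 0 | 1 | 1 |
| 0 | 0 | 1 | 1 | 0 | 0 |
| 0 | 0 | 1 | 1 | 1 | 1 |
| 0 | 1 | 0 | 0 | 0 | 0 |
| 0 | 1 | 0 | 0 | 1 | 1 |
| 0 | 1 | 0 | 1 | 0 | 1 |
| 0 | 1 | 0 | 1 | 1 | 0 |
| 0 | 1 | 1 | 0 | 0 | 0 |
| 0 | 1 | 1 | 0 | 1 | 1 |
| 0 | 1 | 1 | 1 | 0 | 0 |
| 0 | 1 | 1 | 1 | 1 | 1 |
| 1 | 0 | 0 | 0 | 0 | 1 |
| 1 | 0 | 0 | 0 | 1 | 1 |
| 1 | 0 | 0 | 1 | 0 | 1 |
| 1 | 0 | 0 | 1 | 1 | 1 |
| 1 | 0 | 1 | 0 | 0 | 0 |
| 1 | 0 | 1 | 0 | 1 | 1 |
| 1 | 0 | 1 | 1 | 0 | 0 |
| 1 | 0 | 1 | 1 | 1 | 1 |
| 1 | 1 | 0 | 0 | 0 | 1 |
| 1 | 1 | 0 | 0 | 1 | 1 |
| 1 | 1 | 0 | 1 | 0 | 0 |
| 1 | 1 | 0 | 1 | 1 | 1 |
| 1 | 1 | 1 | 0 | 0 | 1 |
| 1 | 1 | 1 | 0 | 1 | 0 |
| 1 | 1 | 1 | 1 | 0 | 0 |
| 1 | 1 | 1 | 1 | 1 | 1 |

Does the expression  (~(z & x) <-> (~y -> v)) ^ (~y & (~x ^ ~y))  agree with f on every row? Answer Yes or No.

No

Test each input against both f and the formula:
  x=0, y=0, z=0, w=0, v=0: formula gives 0, f = 0 ✓
  x=0, y=0, z=0, w=0, v=1: formula gives 1, but f = 0 ✗
Since they disagree at (0,0,0,0,1), the expression is not a correct formula for f.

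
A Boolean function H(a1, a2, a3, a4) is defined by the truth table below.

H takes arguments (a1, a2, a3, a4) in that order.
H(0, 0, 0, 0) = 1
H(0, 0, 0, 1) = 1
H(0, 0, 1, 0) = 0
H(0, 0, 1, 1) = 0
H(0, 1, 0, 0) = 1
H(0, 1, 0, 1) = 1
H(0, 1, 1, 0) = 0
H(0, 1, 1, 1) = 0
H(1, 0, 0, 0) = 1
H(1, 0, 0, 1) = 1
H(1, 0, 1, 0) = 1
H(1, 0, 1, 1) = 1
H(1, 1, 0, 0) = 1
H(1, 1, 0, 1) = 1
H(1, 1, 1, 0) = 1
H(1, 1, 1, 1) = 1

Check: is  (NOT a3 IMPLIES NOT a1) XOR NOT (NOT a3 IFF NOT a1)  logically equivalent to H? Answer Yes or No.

Yes

Check the formula against H row by row:
  a1=0, a2=0, a3=0, a4=0: formula gives 1, H = 1 ✓
  a1=0, a2=0, a3=0, a4=1: formula gives 1, H = 1 ✓
  a1=0, a2=0, a3=1, a4=0: formula gives 0, H = 0 ✓
  a1=0, a2=0, a3=1, a4=1: formula gives 0, H = 0 ✓
  …and likewise for the remaining 12 rows.
All 16 rows match — the expression computes H exactly.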